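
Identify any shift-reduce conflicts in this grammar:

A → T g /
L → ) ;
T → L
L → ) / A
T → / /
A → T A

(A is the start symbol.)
No shift-reduce conflicts

Augment with A' → A and build the canonical LR(0) collection (I0 = CLOSURE({[A' → . A]}), then GOTO on every symbol after a dot until no new states appear). It has 13 states:
  I0: { [A → . T A], [A → . T g /], [A' → . A], [L → . ) / A], [L → . ) ;], [T → . / /], [T → . L] }  — shift
  I1: { [L → ) . / A], [L → ) . ;] }  — shift
  I2: { [T → / . /] }  — shift
  I3: { [A' → A .] }  — accept
  I4: { [T → L .] }  — reduce
  I5: { [A → . T A], [A → . T g /], [A → T . A], [A → T . g /], [L → . ) / A], [L → . ) ;], [T → . / /], [T → . L] }  — shift
  I6: { [A → T A .] }  — reduce
  I7: { [A → T g . /] }  — shift
  I8: { [A → T g / .] }  — reduce
  I9: { [T → / / .] }  — reduce
  I10: { [A → . T A], [A → . T g /], [L → ) / . A], [L → . ) / A], [L → . ) ;], [T → . / /], [T → . L] }  — shift
  I11: { [L → ) ; .] }  — reduce
  I12: { [L → ) / A .] }  — reduce

No state contains both a complete item and a shift item.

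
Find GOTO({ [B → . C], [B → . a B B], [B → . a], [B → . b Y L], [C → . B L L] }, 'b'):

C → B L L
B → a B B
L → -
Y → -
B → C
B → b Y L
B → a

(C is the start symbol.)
{ [B → b . Y L], [Y → . -] }

GOTO(I, 'b') = CLOSURE({ [A → αX.β] : [A → α.Xβ] ∈ I, X = 'b' })

Items with dot before 'b', with the dot advanced:
  [B → . b Y L] → [B → b . Y L]
Closure of the advanced items:
  [B → b . Y L] has the dot before Y: add [Y → . -]

GOTO = { [B → b . Y L], [Y → . -] }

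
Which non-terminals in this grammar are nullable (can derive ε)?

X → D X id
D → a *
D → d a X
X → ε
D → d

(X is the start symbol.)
{ 'X' }

A non-terminal is nullable if it can derive ε (the empty string): either it has an ε-production, or it has a production whose right-hand side consists entirely of nullable non-terminals.

ε-productions: X → ε
So X is immediately nullable.
No further non-terminal can be added: every production for the remaining non-terminals contains a terminal or a non-nullable non-terminal.
Nullable = { 'X' }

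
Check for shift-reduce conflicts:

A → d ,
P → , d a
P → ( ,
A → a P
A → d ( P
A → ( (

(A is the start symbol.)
Augment with A' → A and build the canonical LR(0) collection (I0 = CLOSURE({[A' → . A]}), then GOTO on every symbol after a dot until no new states appear). It has 15 states:
  I0: { [A → . ( (], [A → . a P], [A → . d ( P], [A → . d ,], [A' → . A] }  — shift
  I1: { [A → ( . (] }  — shift
  I2: { [A' → A .] }  — accept
  I3: { [A → a . P], [P → . ( ,], [P → . , d a] }  — shift
  I4: { [A → d . ( P], [A → d . ,] }  — shift
  I5: { [A → d ( . P], [P → . ( ,], [P → . , d a] }  — shift
  I6: { [A → d , .] }  — reduce
  I7: { [P → ( . ,] }  — shift
  I8: { [P → , . d a] }  — shift
  I9: { [A → d ( P .] }  — reduce
  I10: { [P → , d . a] }  — shift
  I11: { [P → , d a .] }  — reduce
  I12: { [P → ( , .] }  — reduce
  I13: { [A → a P .] }  — reduce
  I14: { [A → ( ( .] }  — reduce

No state contains both a complete item and a shift item.

Answer: No shift-reduce conflicts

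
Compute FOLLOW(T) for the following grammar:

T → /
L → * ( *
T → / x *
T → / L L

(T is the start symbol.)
To compute FOLLOW(T), find every occurrence of T on a right-hand side N → α T β: add FIRST(β) \ {ε}, and if β is empty or nullable also add FOLLOW(N). Iterate to a fixed point.

T is the start symbol, so $ ∈ FOLLOW(T).
T does not occur on any right-hand side.

Taking the union: FOLLOW(T) = { $ }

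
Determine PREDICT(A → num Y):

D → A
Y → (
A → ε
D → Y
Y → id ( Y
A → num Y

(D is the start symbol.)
PREDICT(A → num Y) = (FIRST(RHS) \ {ε}) ∪ (FOLLOW(A) if ε ∈ FIRST(RHS), i.e. RHS ⇒* ε)
FIRST(num Y) = { 'num' }
ε ∉ FIRST(num Y), so FOLLOW(A) is not added.
PREDICT(A → num Y) = { 'num' }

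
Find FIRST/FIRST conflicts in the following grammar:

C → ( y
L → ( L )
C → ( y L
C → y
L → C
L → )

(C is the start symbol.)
Yes. C → '(' y / C → '(' y L on { '(' }; L → '(' L ')' / L → C on { '(' }

FIRST sets of the non-terminals at (or reachable through a nullable prefix from) the front of some alternative:
  FIRST(C) = { '(', 'y' }

Productions for C:
  C → ( y: FIRST = { '(' }
  C → ( y L: FIRST = { '(' }
  C → y: FIRST = { 'y' }
Productions for L:
  L → ( L ): FIRST = { '(' }
  L → C: FIRST = { '(', 'y' }
  L → ): FIRST = { ')' }

Conflict for C: C → ( y and C → ( y L
  Overlap: { '(' }
Conflict for L: L → ( L ) and L → C
  Overlap: { '(' }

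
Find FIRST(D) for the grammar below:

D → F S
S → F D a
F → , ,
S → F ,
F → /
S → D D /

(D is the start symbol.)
To compute FIRST(D), examine every production with D on the left-hand side, reading each right-hand side left to right until a non-nullable symbol is reached.

FIRST sets of the other non-terminals involved (by the same procedure, iterated to a fixed point):
  FIRST(F) = { ',', '/' }

From D → F S:
  - F is a non-terminal: add FIRST(F) \ {ε} = { ',', '/' }
    F is not nullable, so stop

Collecting: FIRST(D) = { ',', '/' }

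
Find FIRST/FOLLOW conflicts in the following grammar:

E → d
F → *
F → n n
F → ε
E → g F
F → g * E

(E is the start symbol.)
A FIRST/FOLLOW conflict occurs when a non-terminal N has a nullable alternative N → β (β ⇒* ε) and another alternative N → α with FIRST(α) ∩ FOLLOW(N) ≠ ∅: on such a lookahead the parser cannot decide between expanding α and letting N vanish via β.

Nullable non-terminals: F.

F: nullable alternative(s) F → ε; FOLLOW(F) = { $ }
  F → *: FIRST \ {ε} = { '*' } — disjoint from FOLLOW(F)
  F → n n: FIRST \ {ε} = { 'n' } — disjoint from FOLLOW(F)
  F → ε: FIRST \ {ε} = { } — this is the only nullable alternative, skip
  F → g * E: FIRST \ {ε} = { 'g' } — disjoint from FOLLOW(F)

E has no nullable alternative, so no FIRST/FOLLOW check is needed there.

No FIRST/FOLLOW conflicts found.

Answer: No FIRST/FOLLOW conflicts.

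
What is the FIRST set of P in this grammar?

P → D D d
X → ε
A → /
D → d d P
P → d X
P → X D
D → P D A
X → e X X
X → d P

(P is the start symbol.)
{ 'd', 'e' }

To compute FIRST(P), examine every production with P on the left-hand side, reading each right-hand side left to right until a non-nullable symbol is reached.

FIRST sets of the other non-terminals involved (by the same procedure, iterated to a fixed point):
  FIRST(D) = { 'd', 'e' }
  FIRST(X) = { 'd', 'e', ε }

From P → D D d:
  - D is a non-terminal: add FIRST(D) \ {ε} = { 'd', 'e' }
    D is not nullable, so stop
From P → d X:
  - d is a terminal: add 'd' and stop
From P → X D:
  - X is a non-terminal: add FIRST(X) \ {ε} = { 'd', 'e' }
    X is nullable, so continue to the next symbol
  - D is a non-terminal: add FIRST(D) \ {ε} = { 'd', 'e' }
    D is not nullable, so stop

Collecting: FIRST(P) = { 'd', 'e' }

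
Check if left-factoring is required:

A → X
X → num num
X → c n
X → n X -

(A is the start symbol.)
Left-factoring is needed when two productions for the same non-terminal
share a common prefix on the right-hand side.

Productions for X:
  X → num num
  X → c n
  X → n X -

No common prefixes found.

Answer: No, left-factoring is not needed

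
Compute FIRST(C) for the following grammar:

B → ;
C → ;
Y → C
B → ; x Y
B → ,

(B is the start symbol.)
To compute FIRST(C), examine every production with C on the left-hand side, reading each right-hand side left to right until a non-nullable symbol is reached.

From C → ;:
  - ';' is a terminal: add ';' and stop

Collecting: FIRST(C) = { ';' }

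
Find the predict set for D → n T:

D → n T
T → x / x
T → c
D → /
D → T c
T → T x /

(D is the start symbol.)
PREDICT(D → n T) = (FIRST(RHS) \ {ε}) ∪ (FOLLOW(D) if ε ∈ FIRST(RHS), i.e. RHS ⇒* ε)
FIRST(n T) = { 'n' }
ε ∉ FIRST(n T), so FOLLOW(D) is not added.
PREDICT(D → n T) = { 'n' }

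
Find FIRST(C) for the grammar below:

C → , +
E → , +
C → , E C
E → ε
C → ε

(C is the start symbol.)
{ ',', ε }

From C → , +:
  - ',' is a terminal: add ',' and stop
From C → , E C:
  - ',' is a terminal: add ',' and stop
From C → ε:
  - ε-production, so ε ∈ FIRST(C)

Collecting: FIRST(C) = { ',', ε }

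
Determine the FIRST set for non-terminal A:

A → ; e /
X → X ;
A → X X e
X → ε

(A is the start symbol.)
{ ';', 'e' }

To compute FIRST(A), examine every production with A on the left-hand side, reading each right-hand side left to right until a non-nullable symbol is reached.

FIRST sets of the other non-terminals involved (by the same procedure, iterated to a fixed point):
  FIRST(X) = { ';', ε }

From A → ; e /:
  - ';' is a terminal: add ';' and stop
From A → X X e:
  - X is a non-terminal: add FIRST(X) \ {ε} = { ';' }
    X is nullable, so continue to the next symbol
  - X is a non-terminal: add FIRST(X) \ {ε} = { ';' }
    X is nullable, so continue to the next symbol
  - e is a terminal: add 'e' and stop

Collecting: FIRST(A) = { ';', 'e' }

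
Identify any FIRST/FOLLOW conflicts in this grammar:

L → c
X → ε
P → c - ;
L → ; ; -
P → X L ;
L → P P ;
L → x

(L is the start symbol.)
No FIRST/FOLLOW conflicts.

Nullable non-terminals: X.
X has a nullable alternative but only one production, so nothing to check.

L, P have no nullable alternative, so no FIRST/FOLLOW check is needed there.

No FIRST/FOLLOW conflicts found.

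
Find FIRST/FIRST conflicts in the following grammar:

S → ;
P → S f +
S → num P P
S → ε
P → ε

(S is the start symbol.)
No FIRST/FIRST conflicts.

FIRST sets of the non-terminals at (or reachable through a nullable prefix from) the front of some alternative:
  FIRST(S) = { ';', 'num', ε }

Productions for S:
  S → ;: FIRST = { ';' }
  S → num P P: FIRST = { 'num' }
  S → ε: FIRST = { ε }
Productions for P:
  P → S f +: FIRST = { ';', 'f', 'num' }
  P → ε: FIRST = { ε }

All alternatives of each non-terminal have pairwise disjoint FIRST sets.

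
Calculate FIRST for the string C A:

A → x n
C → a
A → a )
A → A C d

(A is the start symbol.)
{ 'a' }

FIRST sets of the non-terminals involved (from the grammar, by fixed-point iteration):
  FIRST(C) = { 'a' }

To compute FIRST(C A), process the symbols left to right:
Symbol C is a non-terminal. Add FIRST(C) \ {ε} = { 'a' }
C is not nullable (ε ∉ FIRST(C)), so stop here.
FIRST(C A) = { 'a' }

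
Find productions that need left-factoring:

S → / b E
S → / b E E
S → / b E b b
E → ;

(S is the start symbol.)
Left-factoring is needed when two productions for the same non-terminal
share a common prefix on the right-hand side.

Productions for S:
  S → / b E
  S → / b E E
  S → / b E b b

Found common prefix '/ b E' in productions for S

Answer: Yes, S has productions with common prefix '/ b E'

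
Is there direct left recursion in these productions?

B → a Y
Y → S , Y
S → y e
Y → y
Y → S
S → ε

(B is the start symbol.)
No direct left recursion

B → a Y: starts with a
Y → S , Y: starts with S
S → y e: starts with y
Y → y: starts with y
Y → S: starts with S
S → ε: starts with ε

No direct left recursion found.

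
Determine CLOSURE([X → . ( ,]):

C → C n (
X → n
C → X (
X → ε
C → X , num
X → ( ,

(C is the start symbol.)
{ [X → . ( ,] }

To compute CLOSURE, for each item [A → α.Bβ] where B is a non-terminal, add [B → .γ] for all productions B → γ; repeat for the newly added items until nothing changes.

Start with: [X → . ( ,]
The dot precedes the terminal '(', so nothing is added.

CLOSURE = { [X → . ( ,] }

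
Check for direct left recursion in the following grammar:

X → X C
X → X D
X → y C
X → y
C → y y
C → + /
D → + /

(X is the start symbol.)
X → X C: LEFT RECURSIVE (starts with X)
X → X D: LEFT RECURSIVE (starts with X)
X → y C: starts with y
X → y: starts with y
C → y y: starts with y
C → + /: starts with '+'
D → + /: starts with '+'

The grammar has direct left recursion on: X.

Answer: Yes, X is left-recursive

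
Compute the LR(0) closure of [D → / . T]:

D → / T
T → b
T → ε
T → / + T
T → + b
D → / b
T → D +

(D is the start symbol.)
To compute CLOSURE, for each item [A → α.Bβ] where B is a non-terminal, add [B → .γ] for all productions B → γ; repeat for the newly added items until nothing changes.

Start with: [D → / . T]
  [D → / . T] has the dot before T: add [T → . b], [T → .], [T → . / + T], [T → . + b], [T → . D +]
  [T → . D +] has the dot before D: add [D → . / T], [D → . / b]
No further items can be added.

CLOSURE = { [D → . / T], [D → . / b], [D → / . T], [T → . + b], [T → . / + T], [T → . D +], [T → . b], [T → .] }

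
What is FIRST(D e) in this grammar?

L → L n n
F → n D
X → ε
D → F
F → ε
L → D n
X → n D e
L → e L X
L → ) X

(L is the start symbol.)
FIRST sets of the non-terminals involved (from the grammar, by fixed-point iteration):
  FIRST(D) = { 'n', ε }

To compute FIRST(D e), process the symbols left to right:
Symbol D is a non-terminal. Add FIRST(D) \ {ε} = { 'n' }
D is nullable (ε ∈ FIRST(D)), continue to the next symbol.
Symbol e is a terminal. Add 'e' and stop.
FIRST(D e) = { 'e', 'n' }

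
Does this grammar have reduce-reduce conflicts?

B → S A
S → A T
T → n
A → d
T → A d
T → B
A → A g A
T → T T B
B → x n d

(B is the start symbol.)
A reduce-reduce conflict occurs when an LR(0) state has two complete items [A → α .] and [B → β .] — both call for a reduction, and with no lookahead the parser cannot choose between them.

Augment with B' → B and build the canonical LR(0) collection (I0 = CLOSURE({[B' → . B]}), then GOTO on every symbol after a dot until no new states appear). It has 18 states:
  I0: { [A → . A g A], [A → . d], [B → . S A], [B → . x n d], [B' → . B], [S → . A T] }  — shift
  I1: { [A → . A g A], [A → . d], [A → A . g A], [B → . S A], [B → . x n d], [S → . A T], [S → A . T], [T → . A d], [T → . B], [T → . T T B], [T → . n] }  — shift
  I2: { [B' → B .] }  — accept
  I3: { [A → . A g A], [A → . d], [B → S . A] }  — shift
  I4: { [A → d .] }  — reduce
  I5: { [B → x . n d] }  — shift
  I6: { [B → x n . d] }  — shift
  I7: { [B → x n d .] }  — reduce
  I8: { [A → A . g A], [B → S A .] }  — shift, reduce
  I9: { [A → . A g A], [A → . d], [A → A g . A] }  — shift
  I10: { [A → A . g A], [A → A g A .] }  — shift, reduce
  I11: { [A → . A g A], [A → . d], [A → A . g A], [B → . S A], [B → . x n d], [S → . A T], [S → A . T], [T → . A d], [T → . B], [T → . T T B], [T → . n], [T → A . d] }  — shift
  I12: { [T → B .] }  — reduce
  I13: { [A → . A g A], [A → . d], [B → . S A], [B → . x n d], [S → . A T], [S → A T .], [T → . A d], [T → . B], [T → . T T B], [T → . n], [T → T . T B] }  — shift, reduce
  I14: { [T → n .] }  — reduce
  I15: { [A → . A g A], [A → . d], [B → . S A], [B → . x n d], [S → . A T], [T → . A d], [T → . B], [T → . T T B], [T → . n], [T → T . T B], [T → T T . B] }  — shift
  I16: { [T → B .], [T → T T B .] }  — 2 reduces
  I17: { [A → d .], [T → A d .] }  — 2 reduces

I16 contains complete items [T → B .], [T → T T B .] — reduce-reduce conflict.
I17 contains complete items [A → d .], [T → A d .] — reduce-reduce conflict.

Answer: Yes — I16: [T → B .] vs [T → T T B .]; I17: [A → d .] vs [T → A d .]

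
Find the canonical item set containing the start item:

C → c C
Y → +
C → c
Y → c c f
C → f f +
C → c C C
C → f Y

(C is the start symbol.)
First, augment the grammar with C' → C
I₀ = CLOSURE({ [C' → . C] }):
  [C' → . C] has the dot before C: add [C → . c C], [C → . c], [C → . f f +], [C → . c C C], [C → . f Y]
No further items can be added.

I₀ = { [C → . c C C], [C → . c C], [C → . c], [C → . f Y], [C → . f f +], [C' → . C] }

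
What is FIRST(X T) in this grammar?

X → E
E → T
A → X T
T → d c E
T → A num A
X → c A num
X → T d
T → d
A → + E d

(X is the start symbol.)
FIRST sets of the non-terminals involved (from the grammar, by fixed-point iteration):
  FIRST(X) = { '+', 'c', 'd' }

To compute FIRST(X T), process the symbols left to right:
Symbol X is a non-terminal. Add FIRST(X) \ {ε} = { '+', 'c', 'd' }
X is not nullable (ε ∉ FIRST(X)), so stop here.
FIRST(X T) = { '+', 'c', 'd' }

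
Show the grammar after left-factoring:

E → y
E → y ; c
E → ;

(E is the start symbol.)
E → y E'
E' → ε
E' → ; c
E → ;

Left-factoring transforms A → αβ₁ | αβ₂ into A → αA' and A' → β₁ | β₂
(α is the longest common prefix among the alternatives). Repeat until
no nonterminal has two alternatives with a common prefix.

Round 1: E has alternatives sharing prefix 'y'. Introduce E': E → y E'
  Add: E' → ε
  Add: E' → ; c

No remaining common prefixes — done.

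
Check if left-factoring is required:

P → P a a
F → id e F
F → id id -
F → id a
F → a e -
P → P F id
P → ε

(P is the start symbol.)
Yes, P has productions with common prefix 'P'; F has productions with common prefix 'id'

Left-factoring is needed when two productions for the same non-terminal
share a common prefix on the right-hand side.

Productions for P:
  P → P a a
  P → P F id
  P → ε
Productions for F:
  F → id e F
  F → id id -
  F → id a
  F → a e -

Found common prefix 'P' in productions for P
Found common prefix 'id' in productions for F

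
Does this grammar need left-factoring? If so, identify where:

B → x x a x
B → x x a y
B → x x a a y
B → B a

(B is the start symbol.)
Left-factoring is needed when two productions for the same non-terminal
share a common prefix on the right-hand side.

Productions for B:
  B → x x a x
  B → x x a y
  B → x x a a y
  B → B a

Found common prefix 'x x a' in productions for B

Answer: Yes, B has productions with common prefix 'x x a'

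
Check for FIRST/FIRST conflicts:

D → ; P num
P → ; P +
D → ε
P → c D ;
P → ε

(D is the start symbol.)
Productions for D:
  D → ; P num: FIRST = { ';' }
  D → ε: FIRST = { ε }
Productions for P:
  P → ; P +: FIRST = { ';' }
  P → c D ;: FIRST = { 'c' }
  P → ε: FIRST = { ε }

All alternatives of each non-terminal have pairwise disjoint FIRST sets.

Answer: No FIRST/FIRST conflicts.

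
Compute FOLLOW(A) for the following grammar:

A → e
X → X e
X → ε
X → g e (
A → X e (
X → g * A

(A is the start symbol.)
{ $, 'e' }

A is the start symbol, so $ ∈ FOLLOW(A).
In X → g * A: A is at the end, add FOLLOW(X)

The FOLLOW sets referred to above (computed the same way, to a fixed point):
  FOLLOW(X) = { 'e' }

Taking the union: FOLLOW(A) = { $, 'e' }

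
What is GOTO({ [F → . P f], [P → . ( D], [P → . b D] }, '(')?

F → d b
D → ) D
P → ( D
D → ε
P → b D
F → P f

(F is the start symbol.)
{ [D → . ) D], [D → .], [P → ( . D] }

GOTO(I, '(') = CLOSURE({ [A → αX.β] : [A → α.Xβ] ∈ I, X = '(' })

Items with dot before '(', with the dot advanced:
  [P → . ( D] → [P → ( . D]
Closure of the advanced items:
  [P → ( . D] has the dot before D: add [D → . ) D], [D → .]

GOTO = { [D → . ) D], [D → .], [P → ( . D] }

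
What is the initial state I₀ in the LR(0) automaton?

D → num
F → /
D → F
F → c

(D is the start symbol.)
{ [D → . F], [D → . num], [D' → . D], [F → . /], [F → . c] }

First, augment the grammar with D' → D
I₀ = CLOSURE({ [D' → . D] }):
  [D' → . D] has the dot before D: add [D → . num], [D → . F]
  [D → . F] has the dot before F: add [F → . /], [F → . c]
No further items can be added.

I₀ = { [D → . F], [D → . num], [D' → . D], [F → . /], [F → . c] }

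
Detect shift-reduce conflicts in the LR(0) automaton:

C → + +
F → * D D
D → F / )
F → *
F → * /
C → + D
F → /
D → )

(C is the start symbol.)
A shift-reduce conflict occurs when an LR(0) state has both:
  - a complete (reduce) item [A → α .] (dot at the end), and
  - a shift item [B → β . c γ] (dot before a terminal).

Augment with C' → C and build the canonical LR(0) collection (I0 = CLOSURE({[C' → . C]}), then GOTO on every symbol after a dot until no new states appear). It has 14 states:
  I0: { [C → . + +], [C → . + D], [C' → . C] }  — shift
  I1: { [C → + . +], [C → + . D], [D → . )], [D → . F / )], [F → . * /], [F → . * D D], [F → . *], [F → . /] }  — shift
  I2: { [C' → C .] }  — accept
  I3: { [D → ) .] }  — reduce
  I4: { [D → . )], [D → . F / )], [F → * . /], [F → * . D D], [F → * .], [F → . * /], [F → . * D D], [F → . *], [F → . /] }  — shift, reduce
  I5: { [C → + + .] }  — reduce
  I6: { [F → / .] }  — reduce
  I7: { [C → + D .] }  — reduce
  I8: { [D → F . / )] }  — shift
  I9: { [D → F / . )] }  — shift
  I10: { [D → F / ) .] }  — reduce
  I11: { [F → * / .], [F → / .] }  — 2 reduces
  I12: { [D → . )], [D → . F / )], [F → * D . D], [F → . * /], [F → . * D D], [F → . *], [F → . /] }  — shift
  I13: { [F → * D D .] }  — reduce

I4 contains reduce item [F → * .] and shift items [D → . )], [F → . *], [F → . * /], [F → * . /], [F → . * D D], [F → . /] — shift-reduce conflict.

Answer: Yes — I4: [F → * .] vs [D → . )]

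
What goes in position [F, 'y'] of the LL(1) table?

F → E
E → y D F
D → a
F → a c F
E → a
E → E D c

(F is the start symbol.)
To find M[F, 'y'], we find productions for F where 'y' is in the predict set (PREDICT(N → α) = (FIRST(α) \ {ε}) ∪ (FOLLOW(N) if α ⇒* ε)).

Relevant sets:
  FIRST(E) = { 'a', 'y' }

F → E: PREDICT = { 'a', 'y' }
  'y' is in predict set, so this production goes in M[F, 'y']
F → a c F: PREDICT = { 'a' }

M[F, 'y'] = F → E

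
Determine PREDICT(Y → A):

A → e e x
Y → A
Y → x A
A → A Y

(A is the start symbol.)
{ 'e' }

PREDICT(Y → A) = (FIRST(RHS) \ {ε}) ∪ (FOLLOW(Y) if ε ∈ FIRST(RHS), i.e. RHS ⇒* ε)
FIRST(A) = { 'e' }
FIRST(A) = { 'e' }
ε ∉ FIRST(A), so FOLLOW(Y) is not added.
PREDICT(Y → A) = { 'e' }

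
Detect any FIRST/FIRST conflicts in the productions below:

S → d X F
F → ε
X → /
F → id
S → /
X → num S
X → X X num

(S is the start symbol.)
Yes. X → '/' / X → X X num on { '/' }; X → num S / X → X X num on { 'num' }

FIRST sets of the non-terminals at (or reachable through a nullable prefix from) the front of some alternative:
  FIRST(X) = { '/', 'num' }

Productions for S:
  S → d X F: FIRST = { 'd' }
  S → /: FIRST = { '/' }
Productions for F:
  F → ε: FIRST = { ε }
  F → id: FIRST = { 'id' }
Productions for X:
  X → /: FIRST = { '/' }
  X → num S: FIRST = { 'num' }
  X → X X num: FIRST = { '/', 'num' }

Conflict for X: X → / and X → X X num
  Overlap: { '/' }
Conflict for X: X → num S and X → X X num
  Overlap: { 'num' }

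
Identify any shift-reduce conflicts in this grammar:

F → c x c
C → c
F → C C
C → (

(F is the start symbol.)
Yes — I4: [C → c .] vs [F → c . x c]

Augment with F' → F and build the canonical LR(0) collection (I0 = CLOSURE({[F' → . F]}), then GOTO on every symbol after a dot until no new states appear). It has 9 states:
  I0: { [C → . (], [C → . c], [F → . C C], [F → . c x c], [F' → . F] }  — shift
  I1: { [C → ( .] }  — reduce
  I2: { [C → . (], [C → . c], [F → C . C] }  — shift
  I3: { [F' → F .] }  — accept
  I4: { [C → c .], [F → c . x c] }  — shift, reduce
  I5: { [F → c x . c] }  — shift
  I6: { [F → c x c .] }  — reduce
  I7: { [F → C C .] }  — reduce
  I8: { [C → c .] }  — reduce

I4 contains reduce item [C → c .] and shift item [F → c . x c] — shift-reduce conflict.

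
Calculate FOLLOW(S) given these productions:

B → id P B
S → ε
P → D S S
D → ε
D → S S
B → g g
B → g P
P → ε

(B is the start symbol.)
To compute FOLLOW(S), find every occurrence of S on a right-hand side N → α S β: add FIRST(β) \ {ε}, and if β is empty or nullable also add FOLLOW(N). Iterate to a fixed point.

In P → D S S: S is followed by S, add FIRST(S) \ {ε} = { }
  S is nullable, so also add FOLLOW(P)
In P → D S S: S is at the end, add FOLLOW(P)
In D → S S: S is followed by S, add FIRST(S) \ {ε} = { }
  S is nullable, so also add FOLLOW(D)
In D → S S: S is at the end, add FOLLOW(D)

The FOLLOW sets referred to above (computed the same way, to a fixed point):
  FOLLOW(P) = { $, 'g', 'id' }
  FOLLOW(D) = { $, 'g', 'id' }

Taking the union: FOLLOW(S) = { $, 'g', 'id' }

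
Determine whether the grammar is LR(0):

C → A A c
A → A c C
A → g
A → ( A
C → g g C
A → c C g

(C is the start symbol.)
A grammar is LR(0) if no state in the canonical LR(0) collection has:
  - both a shift item (dot before a terminal) and a complete item (shift-reduce conflict), or
  - two or more complete items (reduce-reduce conflict; the accept item [C' → C .] counts as a complete item here).

Augment with C' → C and build the canonical LR(0) collection (I0 = CLOSURE({[C' → . C]}), then GOTO on every symbol after a dot until no new states appear). It has 18 states:
  I0: { [A → . ( A], [A → . A c C], [A → . c C g], [A → . g], [C → . A A c], [C → . g g C], [C' → . C] }  — shift
  I1: { [A → ( . A], [A → . ( A], [A → . A c C], [A → . c C g], [A → . g] }  — shift
  I2: { [A → . ( A], [A → . A c C], [A → . c C g], [A → . g], [A → A . c C], [C → A . A c] }  — shift
  I3: { [C' → C .] }  — accept
  I4: { [A → . ( A], [A → . A c C], [A → . c C g], [A → . g], [A → c . C g], [C → . A A c], [C → . g g C] }  — shift
  I5: { [A → g .], [C → g . g C] }  — shift, reduce
  I6: { [A → . ( A], [A → . A c C], [A → . c C g], [A → . g], [C → . A A c], [C → . g g C], [C → g g . C] }  — shift
  I7: { [C → g g C .] }  — reduce
  I8: { [A → c C . g] }  — shift
  I9: { [A → c C g .] }  — reduce
  I10: { [A → A . c C], [C → A A . c] }  — shift
  I11: { [A → . ( A], [A → . A c C], [A → . c C g], [A → . g], [A → A c . C], [A → c . C g], [C → . A A c], [C → . g g C] }  — shift
  I12: { [A → g .] }  — reduce
  I13: { [A → A c C .], [A → c C . g] }  — shift, reduce
  I14: { [A → . ( A], [A → . A c C], [A → . c C g], [A → . g], [A → A c . C], [C → . A A c], [C → . g g C], [C → A A c .] }  — shift, reduce
  I15: { [A → A c C .] }  — reduce
  I16: { [A → ( A .], [A → A . c C] }  — shift, reduce
  I17: { [A → . ( A], [A → . A c C], [A → . c C g], [A → . g], [A → A c . C], [C → . A A c], [C → . g g C] }  — shift

Conflict in state I5:
  Shift-reduce conflict between [A → g .] and [C → g . g C]
So the grammar is NOT LR(0).

Answer: No. Shift-reduce conflict between [A → g .] and [C → g . g C]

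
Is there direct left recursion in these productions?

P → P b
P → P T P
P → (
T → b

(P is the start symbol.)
Yes, P is left-recursive

P → P b: LEFT RECURSIVE (starts with P)
P → P T P: LEFT RECURSIVE (starts with P)
P → (: starts with '('
T → b: starts with b

The grammar has direct left recursion on: P.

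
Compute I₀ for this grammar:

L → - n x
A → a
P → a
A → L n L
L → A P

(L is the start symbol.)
{ [A → . L n L], [A → . a], [L → . - n x], [L → . A P], [L' → . L] }

First, augment the grammar with L' → L
I₀ = CLOSURE({ [L' → . L] }):
  [L' → . L] has the dot before L: add [L → . - n x], [L → . A P]
  [L → . A P] has the dot before A: add [A → . a], [A → . L n L]
No further items can be added.

I₀ = { [A → . L n L], [A → . a], [L → . - n x], [L → . A P], [L' → . L] }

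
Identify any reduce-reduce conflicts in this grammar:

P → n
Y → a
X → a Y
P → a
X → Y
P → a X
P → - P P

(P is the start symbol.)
A reduce-reduce conflict occurs when an LR(0) state has two complete items [A → α .] and [B → β .] — both call for a reduction, and with no lookahead the parser cannot choose between them.

Augment with P' → P and build the canonical LR(0) collection (I0 = CLOSURE({[P' → . P]}), then GOTO on every symbol after a dot until no new states appear). It has 12 states:
  I0: { [P → . - P P], [P → . a X], [P → . a], [P → . n], [P' → . P] }  — shift
  I1: { [P → - . P P], [P → . - P P], [P → . a X], [P → . a], [P → . n] }  — shift
  I2: { [P' → P .] }  — accept
  I3: { [P → a . X], [P → a .], [X → . Y], [X → . a Y], [Y → . a] }  — shift, reduce
  I4: { [P → n .] }  — reduce
  I5: { [P → a X .] }  — reduce
  I6: { [X → Y .] }  — reduce
  I7: { [X → a . Y], [Y → . a], [Y → a .] }  — shift, reduce
  I8: { [X → a Y .] }  — reduce
  I9: { [Y → a .] }  — reduce
  I10: { [P → - P . P], [P → . - P P], [P → . a X], [P → . a], [P → . n] }  — shift
  I11: { [P → - P P .] }  — reduce

No state contains more than one complete item.

Answer: No reduce-reduce conflicts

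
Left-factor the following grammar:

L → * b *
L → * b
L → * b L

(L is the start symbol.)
L → * b L'
L' → *
L' → ε
L' → L

Left-factoring transforms A → αβ₁ | αβ₂ into A → αA' and A' → β₁ | β₂
(α is the longest common prefix among the alternatives). Repeat until
no nonterminal has two alternatives with a common prefix.

Round 1: L has alternatives sharing prefix '* b'. Introduce L': L → * b L'
  Add: L' → *
  Add: L' → ε
  Add: L' → L

No remaining common prefixes — done.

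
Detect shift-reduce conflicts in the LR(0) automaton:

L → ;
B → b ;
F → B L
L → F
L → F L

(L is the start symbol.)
Yes — I3: [L → F .] vs [B → . b ;]

Augment with L' → L and build the canonical LR(0) collection (I0 = CLOSURE({[L' → . L]}), then GOTO on every symbol after a dot until no new states appear). It has 9 states:
  I0: { [B → . b ;], [F → . B L], [L → . ;], [L → . F L], [L → . F], [L' → . L] }  — shift
  I1: { [L → ; .] }  — reduce
  I2: { [B → . b ;], [F → . B L], [F → B . L], [L → . ;], [L → . F L], [L → . F] }  — shift
  I3: { [B → . b ;], [F → . B L], [L → . ;], [L → . F L], [L → . F], [L → F . L], [L → F .] }  — shift, reduce
  I4: { [L' → L .] }  — accept
  I5: { [B → b . ;] }  — shift
  I6: { [B → b ; .] }  — reduce
  I7: { [L → F L .] }  — reduce
  I8: { [F → B L .] }  — reduce

I3 contains reduce item [L → F .] and shift items [B → . b ;], [L → . ;] — shift-reduce conflict.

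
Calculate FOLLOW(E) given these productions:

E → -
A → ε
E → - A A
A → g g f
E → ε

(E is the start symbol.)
E is the start symbol, so $ ∈ FOLLOW(E).
E does not occur on any right-hand side.

Taking the union: FOLLOW(E) = { $ }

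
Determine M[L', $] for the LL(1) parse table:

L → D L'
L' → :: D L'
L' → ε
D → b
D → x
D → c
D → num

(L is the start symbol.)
To find M[L', $], we find productions for L' where $ is in the predict set (PREDICT(N → α) = (FIRST(α) \ {ε}) ∪ (FOLLOW(N) if α ⇒* ε)).

Relevant sets:
  FOLLOW(L') = { $ }

L' → :: D L': PREDICT = { '::' }
L' → ε: PREDICT = { $ }
  $ is in predict set, so this production goes in M[L', $]

M[L', $] = L' → ε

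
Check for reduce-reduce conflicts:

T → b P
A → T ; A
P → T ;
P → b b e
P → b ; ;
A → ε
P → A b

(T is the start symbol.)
Yes — I11: [A → .] vs [P → T ; .]

Augment with T' → T and build the canonical LR(0) collection (I0 = CLOSURE({[T' → . T]}), then GOTO on every symbol after a dot until no new states appear). It has 16 states:
  I0: { [T → . b P], [T' → . T] }  — shift
  I1: { [T' → T .] }  — accept
  I2: { [A → . T ; A], [A → .], [P → . A b], [P → . T ;], [P → . b ; ;], [P → . b b e], [T → . b P], [T → b . P] }  — shift, reduce
  I3: { [P → A . b] }  — shift
  I4: { [T → b P .] }  — reduce
  I5: { [A → T . ; A], [P → T . ;] }  — shift
  I6: { [A → . T ; A], [A → .], [P → . A b], [P → . T ;], [P → . b ; ;], [P → . b b e], [P → b . ; ;], [P → b . b e], [T → . b P], [T → b . P] }  — shift, reduce
  I7: { [P → b ; . ;] }  — shift
  I8: { [A → . T ; A], [A → .], [P → . A b], [P → . T ;], [P → . b ; ;], [P → . b b e], [P → b . ; ;], [P → b . b e], [P → b b . e], [T → . b P], [T → b . P] }  — shift, reduce
  I9: { [P → b b e .] }  — reduce
  I10: { [P → b ; ; .] }  — reduce
  I11: { [A → . T ; A], [A → .], [A → T ; . A], [P → T ; .], [T → . b P] }  — shift, 2 reduces
  I12: { [A → T ; A .] }  — reduce
  I13: { [A → T . ; A] }  — shift
  I14: { [A → . T ; A], [A → .], [A → T ; . A], [T → . b P] }  — shift, reduce
  I15: { [P → A b .] }  — reduce

I11 contains complete items [A → .], [P → T ; .] — reduce-reduce conflict.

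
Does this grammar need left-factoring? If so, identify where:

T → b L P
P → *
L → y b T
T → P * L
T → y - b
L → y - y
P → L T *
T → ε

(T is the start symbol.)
Left-factoring is needed when two productions for the same non-terminal
share a common prefix on the right-hand side.

Productions for T:
  T → b L P
  T → P * L
  T → y - b
  T → ε
Productions for P:
  P → *
  P → L T *
Productions for L:
  L → y b T
  L → y - y

Found common prefix 'y' in productions for L

Answer: Yes, L has productions with common prefix 'y'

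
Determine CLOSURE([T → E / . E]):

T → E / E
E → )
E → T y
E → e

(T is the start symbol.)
Start with: [T → E / . E]
  [T → E / . E] has the dot before E: add [E → . )], [E → . T y], [E → . e]
  [E → . T y] has the dot before T: add [T → . E / E]
No further items can be added.

CLOSURE = { [E → . )], [E → . T y], [E → . e], [T → . E / E], [T → E / . E] }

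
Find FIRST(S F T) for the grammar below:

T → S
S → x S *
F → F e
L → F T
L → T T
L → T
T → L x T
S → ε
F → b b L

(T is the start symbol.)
{ 'b', 'x' }

FIRST sets of the non-terminals involved (from the grammar, by fixed-point iteration):
  FIRST(S) = { 'x', ε }
  FIRST(F) = { 'b' }

To compute FIRST(S F T), process the symbols left to right:
Symbol S is a non-terminal. Add FIRST(S) \ {ε} = { 'x' }
S is nullable (ε ∈ FIRST(S)), continue to the next symbol.
Symbol F is a non-terminal. Add FIRST(F) \ {ε} = { 'b' }
F is not nullable (ε ∉ FIRST(F)), so stop here.
FIRST(S F T) = { 'b', 'x' }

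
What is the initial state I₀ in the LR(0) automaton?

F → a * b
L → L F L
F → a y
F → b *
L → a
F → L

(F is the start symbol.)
First, augment the grammar with F' → F
I₀ = CLOSURE({ [F' → . F] }):
  [F' → . F] has the dot before F: add [F → . a * b], [F → . a y], [F → . b *], [F → . L]
  [F → . L] has the dot before L: add [L → . L F L], [L → . a]
No further items can be added.

I₀ = { [F → . L], [F → . a * b], [F → . a y], [F → . b *], [F' → . F], [L → . L F L], [L → . a] }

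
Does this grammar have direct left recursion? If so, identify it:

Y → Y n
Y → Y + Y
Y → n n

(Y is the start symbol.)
Yes, Y is left-recursive

Y → Y n: LEFT RECURSIVE (starts with Y)
Y → Y + Y: LEFT RECURSIVE (starts with Y)
Y → n n: starts with n

The grammar has direct left recursion on: Y.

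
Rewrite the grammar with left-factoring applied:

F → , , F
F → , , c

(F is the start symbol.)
Left-factoring transforms A → αβ₁ | αβ₂ into A → αA' and A' → β₁ | β₂
(α is the longest common prefix among the alternatives). Repeat until
no nonterminal has two alternatives with a common prefix.

Round 1: F has alternatives sharing prefix ', ,'. Introduce F': F → , , F'
  Add: F' → F
  Add: F' → c

No remaining common prefixes — done.

Resulting grammar:
F → , , F'
F' → F
F' → c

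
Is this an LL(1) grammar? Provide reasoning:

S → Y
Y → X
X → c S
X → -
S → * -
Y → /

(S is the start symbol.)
Yes, the grammar is LL(1).

A grammar is LL(1) if for each non-terminal N with multiple productions, the predict sets of those productions are pairwise disjoint, where PREDICT(N → α) = (FIRST(α) \ {ε}) ∪ (FOLLOW(N) if α ⇒* ε).

Relevant sets:
  FIRST(Y) = { '-', '/', 'c' }
  FIRST(X) = { '-', 'c' }

For S:
  PREDICT(S → Y) = { '-', '/', 'c' }
  PREDICT(S → '*' '-') = { '*' }
For Y:
  PREDICT(Y → X) = { '-', 'c' }
  PREDICT(Y → '/') = { '/' }
For X:
  PREDICT(X → c S) = { 'c' }
  PREDICT(X → '-') = { '-' }

All predict sets are disjoint. The grammar IS LL(1).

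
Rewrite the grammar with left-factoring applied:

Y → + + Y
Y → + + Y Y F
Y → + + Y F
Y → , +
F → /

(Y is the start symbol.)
Left-factoring transforms A → αβ₁ | αβ₂ into A → αA' and A' → β₁ | β₂
(α is the longest common prefix among the alternatives). Repeat until
no nonterminal has two alternatives with a common prefix.

Round 1: Y has alternatives sharing prefix '+ + Y'. Introduce Y': Y → + + Y Y'
  Add: Y' → ε
  Add: Y' → Y F
  Add: Y' → F

No remaining common prefixes — done.

Resulting grammar:
Y → + + Y Y'
Y' → ε
Y' → Y F
Y' → F
Y → , +
F → /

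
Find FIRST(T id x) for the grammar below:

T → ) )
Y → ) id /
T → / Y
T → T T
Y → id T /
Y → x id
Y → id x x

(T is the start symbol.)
FIRST sets of the non-terminals involved (from the grammar, by fixed-point iteration):
  FIRST(T) = { ')', '/' }

To compute FIRST(T id x), process the symbols left to right:
Symbol T is a non-terminal. Add FIRST(T) \ {ε} = { ')', '/' }
T is not nullable (ε ∉ FIRST(T)), so stop here.
FIRST(T id x) = { ')', '/' }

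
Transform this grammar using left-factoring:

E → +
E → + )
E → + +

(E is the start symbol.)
E → + E'
E' → ε
E' → )
E' → +

Left-factoring transforms A → αβ₁ | αβ₂ into A → αA' and A' → β₁ | β₂
(α is the longest common prefix among the alternatives). Repeat until
no nonterminal has two alternatives with a common prefix.

Round 1: E has alternatives sharing prefix '+'. Introduce E': E → + E'
  Add: E' → ε
  Add: E' → )
  Add: E' → +

No remaining common prefixes — done.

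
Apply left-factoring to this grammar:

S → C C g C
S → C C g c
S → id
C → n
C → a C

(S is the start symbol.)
S → C C g S'
S' → C
S' → c
S → id
C → n
C → a C

Left-factoring transforms A → αβ₁ | αβ₂ into A → αA' and A' → β₁ | β₂
(α is the longest common prefix among the alternatives). Repeat until
no nonterminal has two alternatives with a common prefix.

Round 1: S has alternatives sharing prefix 'C C g'. Introduce S': S → C C g S'
  Add: S' → C
  Add: S' → c

No remaining common prefixes — done.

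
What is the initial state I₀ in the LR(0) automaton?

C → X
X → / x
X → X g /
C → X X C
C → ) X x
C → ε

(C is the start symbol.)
{ [C → . ) X x], [C → . X X C], [C → . X], [C → .], [C' → . C], [X → . / x], [X → . X g /] }

First, augment the grammar with C' → C
I₀ = CLOSURE({ [C' → . C] }):
  [C' → . C] has the dot before C: add [C → . X], [C → . X X C], [C → . ) X x], [C → .]
  [C → . X] has the dot before X: add [X → . / x], [X → . X g /]
No further items can be added.

I₀ = { [C → . ) X x], [C → . X X C], [C → . X], [C → .], [C' → . C], [X → . / x], [X → . X g /] }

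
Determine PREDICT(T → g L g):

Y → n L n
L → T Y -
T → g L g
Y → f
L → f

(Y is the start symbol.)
PREDICT(T → g L g) = (FIRST(RHS) \ {ε}) ∪ (FOLLOW(T) if ε ∈ FIRST(RHS), i.e. RHS ⇒* ε)
FIRST(g L g) = { 'g' }
ε ∉ FIRST(g L g), so FOLLOW(T) is not added.
PREDICT(T → g L g) = { 'g' }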